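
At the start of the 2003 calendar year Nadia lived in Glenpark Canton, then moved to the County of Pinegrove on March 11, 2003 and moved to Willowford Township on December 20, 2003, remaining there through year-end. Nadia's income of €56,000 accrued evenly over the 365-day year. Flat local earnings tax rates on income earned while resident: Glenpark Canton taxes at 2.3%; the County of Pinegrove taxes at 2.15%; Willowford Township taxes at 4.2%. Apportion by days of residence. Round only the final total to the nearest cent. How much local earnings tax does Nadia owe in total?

Glenpark Canton, January 1 – March 10, 2003: 69 days → €56,000 × 2.3% × 69/365 = €243.4849
The County of Pinegrove, March 11 – December 19, 2003: 284 days → €56,000 × 2.15% × 284/365 = €936.8110
Willowford Township, December 20 – December 31, 2003: 12 days → €56,000 × 4.2% × 12/365 = €77.3260
Total = €1,257.6219

€1,257.62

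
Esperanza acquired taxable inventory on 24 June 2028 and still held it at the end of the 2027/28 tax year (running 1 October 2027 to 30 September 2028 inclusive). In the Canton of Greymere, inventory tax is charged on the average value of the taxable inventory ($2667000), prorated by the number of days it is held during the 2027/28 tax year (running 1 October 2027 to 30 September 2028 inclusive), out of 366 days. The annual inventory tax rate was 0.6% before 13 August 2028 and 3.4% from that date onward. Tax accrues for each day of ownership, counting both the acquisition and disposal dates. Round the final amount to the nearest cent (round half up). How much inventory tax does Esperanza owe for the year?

$14326.02

24 June – 12 August 2028: 50 days at 0.6% → $2667000 × 0.6% × 50/366 = $2186.0656
13 August – 30 September 2028: 49 days at 3.4% → $2667000 × 3.4% × 49/366 = $12139.9508
Total = $14326.0164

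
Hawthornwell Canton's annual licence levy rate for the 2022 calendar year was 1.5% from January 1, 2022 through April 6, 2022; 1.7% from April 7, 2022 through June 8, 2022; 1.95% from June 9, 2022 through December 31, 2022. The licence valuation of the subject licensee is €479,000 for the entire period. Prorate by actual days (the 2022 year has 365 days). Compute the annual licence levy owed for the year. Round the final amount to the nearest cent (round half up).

January 1 – April 6, 2022: 96 days at 1.5% → €479,000 × 1.5% × 96/365 = €1,889.7534
April 7 – June 8, 2022: 63 days at 1.7% → €479,000 × 1.7% × 63/365 = €1,405.5041
June 9 – December 31, 2022: 206 days at 1.95% → €479,000 × 1.95% × 206/365 = €5,271.6247
Total = €8,566.8822

€8,566.88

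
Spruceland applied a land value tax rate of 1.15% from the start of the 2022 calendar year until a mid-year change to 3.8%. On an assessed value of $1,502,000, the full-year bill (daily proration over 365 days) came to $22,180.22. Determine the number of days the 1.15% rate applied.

320 days

Let d = days at the first rate; then 365 − d days at the second rate.
$1,502,000 × [1.15%·d + 3.8%·(365−d)] / 365 = $22,180.22
Solving gives d = 320, so the new rate took effect on 17 Nov 2022.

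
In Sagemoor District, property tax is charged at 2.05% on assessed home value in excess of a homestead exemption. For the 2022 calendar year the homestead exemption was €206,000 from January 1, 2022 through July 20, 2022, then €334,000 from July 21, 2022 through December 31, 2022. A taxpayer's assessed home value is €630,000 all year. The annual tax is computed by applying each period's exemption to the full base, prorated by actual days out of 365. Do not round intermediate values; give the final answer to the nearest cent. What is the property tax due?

January 1 – July 20, 2022: 201 days, exemption €206,000 → (€630,000 − €206,000) × 2.05% × 201/365 = €4,786.5534
July 21 – December 31, 2022: 164 days, exemption €334,000 → (€630,000 − €334,000) × 2.05% × 164/365 = €2,726.4438
Total = €7,512.9973

€7,513.00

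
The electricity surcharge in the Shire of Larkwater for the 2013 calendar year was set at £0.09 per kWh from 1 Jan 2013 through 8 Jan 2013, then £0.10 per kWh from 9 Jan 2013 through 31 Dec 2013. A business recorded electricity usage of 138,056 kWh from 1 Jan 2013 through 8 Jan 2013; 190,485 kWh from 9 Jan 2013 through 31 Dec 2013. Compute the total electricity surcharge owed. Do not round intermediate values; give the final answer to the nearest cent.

£31473.54

1 Jan – 8 Jan 2013: 138,056 kWh at £0.09/kWh → £12425.04
9 Jan – 31 Dec 2013: 190,485 kWh at £0.10/kWh → £19048.50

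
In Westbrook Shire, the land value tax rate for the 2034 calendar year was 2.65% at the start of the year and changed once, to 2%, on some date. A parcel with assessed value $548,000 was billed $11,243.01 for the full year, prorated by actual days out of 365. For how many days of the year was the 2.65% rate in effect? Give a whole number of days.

Let d = days at the first rate; then 365 − d days at the second rate.
$548,000 × [2.65%·d + 2%·(365−d)] / 365 = $11,243.01
Solving gives d = 29, so the new rate took effect on 30 Jan 2034.

29 days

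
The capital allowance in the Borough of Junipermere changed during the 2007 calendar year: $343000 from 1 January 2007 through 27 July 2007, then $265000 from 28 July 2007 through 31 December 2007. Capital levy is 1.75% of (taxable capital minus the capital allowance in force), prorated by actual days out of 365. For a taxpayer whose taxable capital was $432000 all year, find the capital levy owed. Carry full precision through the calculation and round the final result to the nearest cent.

1 January – 27 July 2007: 208 days, exemption $343000 → ($432000 − $343000) × 1.75% × 208/365 = $887.5616
28 July – 31 December 2007: 157 days, exemption $265000 → ($432000 − $265000) × 1.75% × 157/365 = $1257.0753
Total = $2144.6370

$2144.64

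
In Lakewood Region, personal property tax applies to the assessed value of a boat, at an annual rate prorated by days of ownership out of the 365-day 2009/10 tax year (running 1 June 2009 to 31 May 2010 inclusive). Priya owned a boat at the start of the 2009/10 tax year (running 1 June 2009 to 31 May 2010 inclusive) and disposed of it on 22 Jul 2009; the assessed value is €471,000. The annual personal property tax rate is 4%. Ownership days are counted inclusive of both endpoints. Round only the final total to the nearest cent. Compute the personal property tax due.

Days held (1 Jun – 22 Jul 2009): 52 out of 365
Tax = €471,000 × 4% × 52/365 = €2,684.0548

€2,684.05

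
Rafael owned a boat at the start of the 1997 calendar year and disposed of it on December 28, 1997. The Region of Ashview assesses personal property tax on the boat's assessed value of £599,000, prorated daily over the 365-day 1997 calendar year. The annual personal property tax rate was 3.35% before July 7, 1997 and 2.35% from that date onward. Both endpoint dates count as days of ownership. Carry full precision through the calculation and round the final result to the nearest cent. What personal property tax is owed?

£17,029.65

January 1 – July 6, 1997: 187 days at 3.35% → £599,000 × 3.35% × 187/365 = £10,280.6452
July 7 – December 28, 1997: 175 days at 2.35% → £599,000 × 2.35% × 175/365 = £6,749.0068
Total = £17,029.6521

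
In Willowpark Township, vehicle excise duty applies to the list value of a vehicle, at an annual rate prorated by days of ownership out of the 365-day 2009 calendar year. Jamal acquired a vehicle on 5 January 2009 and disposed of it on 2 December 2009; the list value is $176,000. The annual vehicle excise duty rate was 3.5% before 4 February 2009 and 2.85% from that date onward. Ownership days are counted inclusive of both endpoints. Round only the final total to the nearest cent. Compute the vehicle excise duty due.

$4,656.53

5 January – 3 February 2009: 30 days at 3.5% → $176,000 × 3.5% × 30/365 = $506.3014
4 February – 2 December 2009: 302 days at 2.85% → $176,000 × 2.85% × 302/365 = $4,150.2247
Total = $4,656.5260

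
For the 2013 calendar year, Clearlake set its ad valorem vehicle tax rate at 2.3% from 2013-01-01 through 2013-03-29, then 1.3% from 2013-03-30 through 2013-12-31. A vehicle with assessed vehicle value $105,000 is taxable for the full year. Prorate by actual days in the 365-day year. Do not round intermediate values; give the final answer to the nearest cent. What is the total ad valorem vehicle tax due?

2013-01-01 to 2013-03-29: 88 days at 2.3% → $105,000 × 2.3% × 88/365 = $582.2466
2013-03-30 to 2013-12-31: 277 days at 1.3% → $105,000 × 1.3% × 277/365 = $1,035.9041
Total = $1,618.1507

$1,618.15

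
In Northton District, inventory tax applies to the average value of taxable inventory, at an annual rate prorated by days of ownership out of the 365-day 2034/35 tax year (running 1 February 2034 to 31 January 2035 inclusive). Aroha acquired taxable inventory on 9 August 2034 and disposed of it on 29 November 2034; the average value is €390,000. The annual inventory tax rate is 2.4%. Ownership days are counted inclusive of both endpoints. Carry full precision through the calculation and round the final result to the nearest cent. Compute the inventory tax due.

€2,897.75

Days held (9 August – 29 November 2034): 113 out of 365
Tax = €390,000 × 2.4% × 113/365 = €2,897.7534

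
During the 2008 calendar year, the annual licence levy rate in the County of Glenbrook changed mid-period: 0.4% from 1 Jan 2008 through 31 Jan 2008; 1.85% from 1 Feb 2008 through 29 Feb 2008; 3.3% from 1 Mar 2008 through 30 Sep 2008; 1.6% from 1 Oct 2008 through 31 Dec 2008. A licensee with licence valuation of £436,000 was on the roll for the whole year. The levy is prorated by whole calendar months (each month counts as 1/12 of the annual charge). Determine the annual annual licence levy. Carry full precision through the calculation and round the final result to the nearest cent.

1 Jan – 31 Jan 2008: 1 month at 0.4% → £436,000 × 0.4% × 1/12 = £145.3333
1 Feb – 29 Feb 2008: 1 month at 1.85% → £436,000 × 1.85% × 1/12 = £672.1667
1 Mar – 30 Sep 2008: 7 months at 3.3% → £436,000 × 3.3% × 7/12 = £8,393.0000
1 Oct – 31 Dec 2008: 3 months at 1.6% → £436,000 × 1.6% × 3/12 = £1,744.0000
Total = £10,954.5000

£10,954.50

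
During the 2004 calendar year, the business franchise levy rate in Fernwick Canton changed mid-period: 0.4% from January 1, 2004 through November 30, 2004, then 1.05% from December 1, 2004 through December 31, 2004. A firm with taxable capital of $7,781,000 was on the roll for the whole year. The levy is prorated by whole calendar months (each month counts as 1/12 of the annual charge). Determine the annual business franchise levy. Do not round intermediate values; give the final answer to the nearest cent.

$35,338.71

January 1 – November 30, 2004: 11 months at 0.4% → $7,781,000 × 0.4% × 11/12 = $28,530.3333
December 1 – December 31, 2004: 1 month at 1.05% → $7,781,000 × 1.05% × 1/12 = $6,808.3750
Total = $35,338.7083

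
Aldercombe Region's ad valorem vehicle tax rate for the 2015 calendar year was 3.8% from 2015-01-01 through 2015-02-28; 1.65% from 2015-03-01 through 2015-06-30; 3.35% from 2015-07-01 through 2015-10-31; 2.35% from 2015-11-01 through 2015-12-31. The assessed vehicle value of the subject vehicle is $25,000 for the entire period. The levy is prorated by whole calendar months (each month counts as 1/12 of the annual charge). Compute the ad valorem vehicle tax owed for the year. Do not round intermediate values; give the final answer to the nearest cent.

2015-01-01 to 2015-02-28: 2 months at 3.8% → $25,000 × 3.8% × 2/12 = $158.3333
2015-03-01 to 2015-06-30: 4 months at 1.65% → $25,000 × 1.65% × 4/12 = $137.5000
2015-07-01 to 2015-10-31: 4 months at 3.35% → $25,000 × 3.35% × 4/12 = $279.1667
2015-11-01 to 2015-12-31: 2 months at 2.35% → $25,000 × 2.35% × 2/12 = $97.9167
Total = $672.9167

$672.92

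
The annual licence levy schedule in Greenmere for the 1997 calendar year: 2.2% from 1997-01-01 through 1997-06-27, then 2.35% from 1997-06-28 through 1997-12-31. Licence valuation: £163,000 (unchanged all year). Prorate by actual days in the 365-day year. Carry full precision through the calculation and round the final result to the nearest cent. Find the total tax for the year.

1997-01-01 to 1997-06-27: 178 days at 2.2% → £163,000 × 2.2% × 178/365 = £1,748.7890
1997-06-28 to 1997-12-31: 187 days at 2.35% → £163,000 × 2.35% × 187/365 = £1,962.4753
Total = £3,711.2644

£3,711.26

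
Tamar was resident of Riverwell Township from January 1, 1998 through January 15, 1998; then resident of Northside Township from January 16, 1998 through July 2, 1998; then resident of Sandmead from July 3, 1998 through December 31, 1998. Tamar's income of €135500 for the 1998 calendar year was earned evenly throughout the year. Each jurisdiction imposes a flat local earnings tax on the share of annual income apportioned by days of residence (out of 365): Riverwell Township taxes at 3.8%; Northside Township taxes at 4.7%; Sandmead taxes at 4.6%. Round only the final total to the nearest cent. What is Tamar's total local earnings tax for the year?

Riverwell Township, January 1 – January 15, 1998: 15 days → €135500 × 3.8% × 15/365 = €211.6027
Northside Township, January 16 – July 2, 1998: 168 days → €135500 × 4.7% × 168/365 = €2931.2548
Sandmead, July 3 – December 31, 1998: 182 days → €135500 × 4.6% × 182/365 = €3107.9616
Total = €6250.8192

€6250.82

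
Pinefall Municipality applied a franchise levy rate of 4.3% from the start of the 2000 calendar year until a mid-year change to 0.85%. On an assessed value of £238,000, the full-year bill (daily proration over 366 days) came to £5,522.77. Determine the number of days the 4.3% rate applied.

156 days

Let d = days at the first rate; then 366 − d days at the second rate.
£238,000 × [4.3%·d + 0.85%·(366−d)] / 366 = £5,522.77
Solving gives d = 156, so the new rate took effect on 5 June 2000.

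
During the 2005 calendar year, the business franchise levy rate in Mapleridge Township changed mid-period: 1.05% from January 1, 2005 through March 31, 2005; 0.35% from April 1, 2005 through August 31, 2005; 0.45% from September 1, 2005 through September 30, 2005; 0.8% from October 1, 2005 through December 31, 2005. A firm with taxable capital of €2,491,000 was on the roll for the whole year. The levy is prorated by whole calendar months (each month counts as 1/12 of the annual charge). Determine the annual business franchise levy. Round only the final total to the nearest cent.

January 1 – March 31, 2005: 3 months at 1.05% → €2,491,000 × 1.05% × 3/12 = €6,538.8750
April 1 – August 31, 2005: 5 months at 0.35% → €2,491,000 × 0.35% × 5/12 = €3,632.7083
September 1 – September 30, 2005: 1 month at 0.45% → €2,491,000 × 0.45% × 1/12 = €934.1250
October 1 – December 31, 2005: 3 months at 0.8% → €2,491,000 × 0.8% × 3/12 = €4,982.0000
Total = €16,087.7083

€16,087.71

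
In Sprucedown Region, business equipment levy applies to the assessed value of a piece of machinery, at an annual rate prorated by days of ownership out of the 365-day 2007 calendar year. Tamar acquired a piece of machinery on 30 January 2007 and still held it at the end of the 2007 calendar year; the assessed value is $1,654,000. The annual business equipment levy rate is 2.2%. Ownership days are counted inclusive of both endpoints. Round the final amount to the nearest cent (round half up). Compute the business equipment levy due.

$33,496.90

Days held (30 January – 31 December 2007): 336 out of 365
Tax = $1,654,000 × 2.2% × 336/365 = $33,496.8986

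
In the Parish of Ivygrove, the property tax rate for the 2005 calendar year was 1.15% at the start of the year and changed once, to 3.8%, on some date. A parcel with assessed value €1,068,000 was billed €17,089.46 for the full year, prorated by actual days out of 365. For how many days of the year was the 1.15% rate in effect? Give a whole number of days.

Let d = days at the first rate; then 365 − d days at the second rate.
€1,068,000 × [1.15%·d + 3.8%·(365−d)] / 365 = €17,089.46
Solving gives d = 303, so the new rate took effect on 31 Oct 2005.

303 days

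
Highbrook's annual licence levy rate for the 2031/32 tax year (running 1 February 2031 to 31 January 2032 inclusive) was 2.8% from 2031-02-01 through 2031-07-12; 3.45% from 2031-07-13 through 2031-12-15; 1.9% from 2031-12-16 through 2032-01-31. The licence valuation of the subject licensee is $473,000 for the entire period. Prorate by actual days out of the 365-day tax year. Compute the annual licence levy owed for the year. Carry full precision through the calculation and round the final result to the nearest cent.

2031-02-01 to 2031-07-12: 162 days at 2.8% → $473,000 × 2.8% × 162/365 = $5,878.1589
2031-07-13 to 2031-12-15: 156 days at 3.45% → $473,000 × 3.45% × 156/365 = $6,974.4822
2031-12-16 to 2032-01-31: 47 days at 1.9% → $473,000 × 1.9% × 47/365 = $1,157.2301
Total = $14,009.8712

$14,009.87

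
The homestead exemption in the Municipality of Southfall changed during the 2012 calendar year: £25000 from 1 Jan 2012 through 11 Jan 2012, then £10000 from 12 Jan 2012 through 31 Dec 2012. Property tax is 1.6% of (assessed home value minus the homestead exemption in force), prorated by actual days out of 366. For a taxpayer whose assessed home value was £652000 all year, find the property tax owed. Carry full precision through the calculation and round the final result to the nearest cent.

1 Jan – 11 Jan 2012: 11 days, exemption £25000 → (£652000 − £25000) × 1.6% × 11/366 = £301.5082
12 Jan – 31 Dec 2012: 355 days, exemption £10000 → (£652000 − £10000) × 1.6% × 355/366 = £9963.2787
Total = £10264.7869

£10264.79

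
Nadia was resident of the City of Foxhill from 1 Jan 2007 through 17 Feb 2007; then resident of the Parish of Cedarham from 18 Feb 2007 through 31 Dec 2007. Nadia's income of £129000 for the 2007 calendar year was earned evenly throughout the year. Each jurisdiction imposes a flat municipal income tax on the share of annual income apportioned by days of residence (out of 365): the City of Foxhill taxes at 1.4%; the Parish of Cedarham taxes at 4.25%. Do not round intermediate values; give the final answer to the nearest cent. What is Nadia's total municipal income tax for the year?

The City of Foxhill, 1 Jan – 17 Feb 2007: 48 days → £129000 × 1.4% × 48/365 = £237.5014
The Parish of Cedarham, 18 Feb – 31 Dec 2007: 317 days → £129000 × 4.25% × 317/365 = £4761.5137
Total = £4999.0151

£4999.02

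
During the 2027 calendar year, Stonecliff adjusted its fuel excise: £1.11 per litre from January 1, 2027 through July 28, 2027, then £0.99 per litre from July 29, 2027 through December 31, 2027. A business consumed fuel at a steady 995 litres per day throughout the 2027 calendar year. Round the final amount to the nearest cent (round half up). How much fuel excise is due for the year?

January 1 – July 28, 2027: 209 days × 995 litres/day = 207,955 litres at £1.11/litre → £230,830.05
July 29 – December 31, 2027: 156 days × 995 litres/day = 155,220 litres at £0.99/litre → £153,667.80

£384,497.85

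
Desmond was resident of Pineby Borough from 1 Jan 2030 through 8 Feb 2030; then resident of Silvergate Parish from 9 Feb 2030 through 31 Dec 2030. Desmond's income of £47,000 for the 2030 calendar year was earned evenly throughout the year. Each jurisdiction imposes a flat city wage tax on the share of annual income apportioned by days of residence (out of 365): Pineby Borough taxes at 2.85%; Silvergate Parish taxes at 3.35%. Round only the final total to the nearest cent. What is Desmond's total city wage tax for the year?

Pineby Borough, 1 Jan – 8 Feb 2030: 39 days → £47,000 × 2.85% × 39/365 = £143.1247
Silvergate Parish, 9 Feb – 31 Dec 2030: 326 days → £47,000 × 3.35% × 326/365 = £1,406.2658
Total = £1,549.3904

£1,549.39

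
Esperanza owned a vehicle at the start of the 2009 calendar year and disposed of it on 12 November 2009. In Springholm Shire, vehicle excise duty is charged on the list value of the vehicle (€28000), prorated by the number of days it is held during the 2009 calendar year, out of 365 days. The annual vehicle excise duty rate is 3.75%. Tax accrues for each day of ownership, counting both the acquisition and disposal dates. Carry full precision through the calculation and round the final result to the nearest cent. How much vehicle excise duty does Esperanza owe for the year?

Days held (1 January – 12 November 2009): 316 out of 365
Tax = €28000 × 3.75% × 316/365 = €909.0411

€909.04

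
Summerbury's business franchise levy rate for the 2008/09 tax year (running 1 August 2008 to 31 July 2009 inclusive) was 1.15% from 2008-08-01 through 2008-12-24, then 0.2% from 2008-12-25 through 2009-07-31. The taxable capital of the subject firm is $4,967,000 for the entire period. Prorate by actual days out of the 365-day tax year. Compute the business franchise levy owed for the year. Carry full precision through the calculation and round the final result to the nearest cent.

$28,808.60

2008-08-01 to 2008-12-24: 146 days at 1.15% → $4,967,000 × 1.15% × 146/365 = $22,848.2000
2008-12-25 to 2009-07-31: 219 days at 0.2% → $4,967,000 × 0.2% × 219/365 = $5,960.4000
Total = $28,808.6000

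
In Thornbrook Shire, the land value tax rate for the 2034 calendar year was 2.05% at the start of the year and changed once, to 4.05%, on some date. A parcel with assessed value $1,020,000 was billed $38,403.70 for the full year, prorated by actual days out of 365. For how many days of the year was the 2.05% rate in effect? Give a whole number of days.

Let d = days at the first rate; then 365 − d days at the second rate.
$1,020,000 × [2.05%·d + 4.05%·(365−d)] / 365 = $38,403.70
Solving gives d = 52, so the new rate took effect on 22 February 2034.

52 days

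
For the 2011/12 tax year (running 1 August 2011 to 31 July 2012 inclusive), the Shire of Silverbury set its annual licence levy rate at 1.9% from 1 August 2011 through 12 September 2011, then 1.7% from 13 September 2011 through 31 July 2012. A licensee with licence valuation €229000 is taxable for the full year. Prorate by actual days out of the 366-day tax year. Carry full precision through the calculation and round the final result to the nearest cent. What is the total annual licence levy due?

1 August – 12 September 2011: 43 days at 1.9% → €229000 × 1.9% × 43/366 = €511.1831
13 September 2011 – 31 July 2012: 323 days at 1.7% → €229000 × 1.7% × 323/366 = €3435.6257
Total = €3946.8087

€3946.81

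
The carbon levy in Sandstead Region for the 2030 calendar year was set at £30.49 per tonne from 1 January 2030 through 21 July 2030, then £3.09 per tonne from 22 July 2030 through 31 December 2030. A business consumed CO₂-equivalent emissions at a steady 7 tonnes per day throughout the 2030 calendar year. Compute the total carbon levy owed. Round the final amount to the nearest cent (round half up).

£46,638.55

1 January – 21 July 2030: 202 days × 7 tonnes/day = 1,414 tonnes at £30.49/tonne → £43,112.86
22 July – 31 December 2030: 163 days × 7 tonnes/day = 1,141 tonnes at £3.09/tonne → £3,525.69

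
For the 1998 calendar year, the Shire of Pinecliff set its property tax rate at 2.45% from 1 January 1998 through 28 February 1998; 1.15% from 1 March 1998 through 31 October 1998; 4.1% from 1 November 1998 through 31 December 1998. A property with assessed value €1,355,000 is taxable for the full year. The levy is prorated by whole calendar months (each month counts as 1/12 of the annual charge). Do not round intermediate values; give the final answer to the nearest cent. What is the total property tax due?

1 January – 28 February 1998: 2 months at 2.45% → €1,355,000 × 2.45% × 2/12 = €5,532.9167
1 March – 31 October 1998: 8 months at 1.15% → €1,355,000 × 1.15% × 8/12 = €10,388.3333
1 November – 31 December 1998: 2 months at 4.1% → €1,355,000 × 4.1% × 2/12 = €9,259.1667
Total = €25,180.4167

€25,180.42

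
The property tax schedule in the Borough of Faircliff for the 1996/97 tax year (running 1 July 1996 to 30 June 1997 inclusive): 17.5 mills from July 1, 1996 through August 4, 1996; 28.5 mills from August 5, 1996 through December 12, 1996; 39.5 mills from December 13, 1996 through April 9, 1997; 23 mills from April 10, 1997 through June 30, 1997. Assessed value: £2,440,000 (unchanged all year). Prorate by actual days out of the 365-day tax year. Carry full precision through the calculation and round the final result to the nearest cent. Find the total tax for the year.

£72,628.44

July 1 – August 4, 1996: 35 days at 17.5 mills → £2,440,000 × 1.75% × 35/365 = £4,094.5205
August 5 – December 12, 1996: 130 days at 28.5 mills → £2,440,000 × 2.85% × 130/365 = £24,767.6712
December 13, 1996 – April 9, 1997: 118 days at 39.5 mills → £2,440,000 × 3.95% × 118/365 = £31,158.4658
April 10 – June 30, 1997: 82 days at 23 mills → £2,440,000 × 2.3% × 82/365 = £12,607.7808
Total = £72,628.4384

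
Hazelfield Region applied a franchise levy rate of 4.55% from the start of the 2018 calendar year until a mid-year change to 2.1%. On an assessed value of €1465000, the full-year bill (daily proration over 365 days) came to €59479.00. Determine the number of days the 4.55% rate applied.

Let d = days at the first rate; then 365 − d days at the second rate.
€1465000 × [4.55%·d + 2.1%·(365−d)] / 365 = €59479.00
Solving gives d = 292, so the new rate took effect on 20 Oct 2018.

292 days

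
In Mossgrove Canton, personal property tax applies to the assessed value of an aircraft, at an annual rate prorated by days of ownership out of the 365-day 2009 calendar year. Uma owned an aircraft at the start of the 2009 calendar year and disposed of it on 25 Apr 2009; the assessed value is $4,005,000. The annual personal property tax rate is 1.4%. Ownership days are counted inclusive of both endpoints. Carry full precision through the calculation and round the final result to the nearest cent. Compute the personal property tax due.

$17,665.89

Days held (1 Jan – 25 Apr 2009): 115 out of 365
Tax = $4,005,000 × 1.4% × 115/365 = $17,665.8904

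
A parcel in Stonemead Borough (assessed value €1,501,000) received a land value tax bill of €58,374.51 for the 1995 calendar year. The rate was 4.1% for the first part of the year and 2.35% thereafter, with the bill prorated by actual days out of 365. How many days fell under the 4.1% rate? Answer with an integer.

Let d = days at the first rate; then 365 − d days at the second rate.
€1,501,000 × [4.1%·d + 2.35%·(365−d)] / 365 = €58,374.51
Solving gives d = 321, so the new rate took effect on 18 Nov 1995.

321 days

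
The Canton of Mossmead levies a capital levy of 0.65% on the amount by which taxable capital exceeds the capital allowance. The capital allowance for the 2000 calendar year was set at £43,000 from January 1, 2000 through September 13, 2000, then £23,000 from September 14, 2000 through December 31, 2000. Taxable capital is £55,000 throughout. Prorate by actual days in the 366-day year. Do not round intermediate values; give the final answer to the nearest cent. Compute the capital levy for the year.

£116.72

January 1 – September 13, 2000: 257 days, exemption £43,000 → (£55,000 − £43,000) × 0.65% × 257/366 = £54.7705
September 14 – December 31, 2000: 109 days, exemption £23,000 → (£55,000 − £23,000) × 0.65% × 109/366 = £61.9454
Total = £116.7158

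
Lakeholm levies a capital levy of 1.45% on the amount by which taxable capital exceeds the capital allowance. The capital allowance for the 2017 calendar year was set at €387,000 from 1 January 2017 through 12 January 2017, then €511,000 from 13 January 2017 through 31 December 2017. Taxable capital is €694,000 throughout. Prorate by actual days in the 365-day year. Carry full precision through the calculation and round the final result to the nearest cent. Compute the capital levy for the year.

€2,712.61

1 January – 12 January 2017: 12 days, exemption €387,000 → (€694,000 − €387,000) × 1.45% × 12/365 = €146.3507
13 January – 31 December 2017: 353 days, exemption €511,000 → (€694,000 − €511,000) × 1.45% × 353/365 = €2,566.2616
Total = €2,712.6123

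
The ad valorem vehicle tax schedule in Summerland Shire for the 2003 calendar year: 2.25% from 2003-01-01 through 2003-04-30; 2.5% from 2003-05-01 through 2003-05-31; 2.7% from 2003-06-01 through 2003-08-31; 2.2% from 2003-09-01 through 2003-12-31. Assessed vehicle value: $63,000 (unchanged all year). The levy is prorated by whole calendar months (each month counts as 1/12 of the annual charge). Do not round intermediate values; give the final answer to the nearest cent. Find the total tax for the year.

2003-01-01 to 2003-04-30: 4 months at 2.25% → $63,000 × 2.25% × 4/12 = $472.5000
2003-05-01 to 2003-05-31: 1 month at 2.5% → $63,000 × 2.5% × 1/12 = $131.2500
2003-06-01 to 2003-08-31: 3 months at 2.7% → $63,000 × 2.7% × 3/12 = $425.2500
2003-09-01 to 2003-12-31: 4 months at 2.2% → $63,000 × 2.2% × 4/12 = $462.0000
Total = $1,491.0000

$1,491.00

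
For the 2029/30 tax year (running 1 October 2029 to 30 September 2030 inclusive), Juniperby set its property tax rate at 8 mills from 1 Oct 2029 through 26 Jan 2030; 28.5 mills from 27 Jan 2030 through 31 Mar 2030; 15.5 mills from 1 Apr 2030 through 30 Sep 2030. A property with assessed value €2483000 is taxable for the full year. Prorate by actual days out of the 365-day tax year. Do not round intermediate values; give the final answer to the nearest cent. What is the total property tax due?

€38125.95

1 Oct 2029 – 26 Jan 2030: 118 days at 8 mills → €2483000 × 0.8% × 118/365 = €6421.7863
27 Jan – 31 Mar 2030: 64 days at 28.5 mills → €2483000 × 2.85% × 64/365 = €12408.1973
1 Apr – 30 Sep 2030: 183 days at 15.5 mills → €2483000 × 1.55% × 183/365 = €19295.9712
Total = €38125.9548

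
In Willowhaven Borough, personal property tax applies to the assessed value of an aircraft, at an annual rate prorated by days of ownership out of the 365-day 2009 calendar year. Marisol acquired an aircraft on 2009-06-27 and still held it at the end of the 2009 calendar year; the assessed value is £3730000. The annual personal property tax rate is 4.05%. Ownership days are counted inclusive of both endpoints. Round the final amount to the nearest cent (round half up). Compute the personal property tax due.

£77808.82

Days held (2009-06-27 to 2009-12-31): 188 out of 365
Tax = £3730000 × 4.05% × 188/365 = £77808.8219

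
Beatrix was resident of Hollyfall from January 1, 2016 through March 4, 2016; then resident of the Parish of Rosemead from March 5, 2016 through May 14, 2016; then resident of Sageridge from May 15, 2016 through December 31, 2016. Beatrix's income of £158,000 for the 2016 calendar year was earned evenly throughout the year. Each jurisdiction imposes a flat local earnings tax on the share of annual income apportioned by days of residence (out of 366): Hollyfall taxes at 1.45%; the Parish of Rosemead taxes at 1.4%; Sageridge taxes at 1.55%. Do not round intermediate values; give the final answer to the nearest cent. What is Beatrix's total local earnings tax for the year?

£2,375.40

Hollyfall, January 1 – March 4, 2016: 64 days → £158,000 × 1.45% × 64/366 = £400.6120
The Parish of Rosemead, March 5 – May 14, 2016: 71 days → £158,000 × 1.4% × 71/366 = £429.1038
Sageridge, May 15 – December 31, 2016: 231 days → £158,000 × 1.55% × 231/366 = £1,545.6803
Total = £2,375.3962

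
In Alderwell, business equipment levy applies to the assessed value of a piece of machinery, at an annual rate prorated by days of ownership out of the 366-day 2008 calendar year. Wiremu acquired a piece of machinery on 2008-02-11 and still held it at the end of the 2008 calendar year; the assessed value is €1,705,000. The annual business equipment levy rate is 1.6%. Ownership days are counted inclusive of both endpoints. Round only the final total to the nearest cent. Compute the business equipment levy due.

Days held (2008-02-11 to 2008-12-31): 325 out of 366
Tax = €1,705,000 × 1.6% × 325/366 = €24,224.0437

€24,224.04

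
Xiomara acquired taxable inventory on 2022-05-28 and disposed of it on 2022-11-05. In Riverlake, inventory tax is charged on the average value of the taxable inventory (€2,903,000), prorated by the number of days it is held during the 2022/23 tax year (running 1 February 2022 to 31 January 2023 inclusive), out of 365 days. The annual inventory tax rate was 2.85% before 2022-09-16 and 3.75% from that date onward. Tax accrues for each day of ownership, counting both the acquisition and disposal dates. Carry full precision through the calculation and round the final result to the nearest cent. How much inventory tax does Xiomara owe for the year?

€40,371.58

2022-05-28 to 2022-09-15: 111 days at 2.85% → €2,903,000 × 2.85% × 111/365 = €25,160.6589
2022-09-16 to 2022-11-05: 51 days at 3.75% → €2,903,000 × 3.75% × 51/365 = €15,210.9247
Total = €40,371.5836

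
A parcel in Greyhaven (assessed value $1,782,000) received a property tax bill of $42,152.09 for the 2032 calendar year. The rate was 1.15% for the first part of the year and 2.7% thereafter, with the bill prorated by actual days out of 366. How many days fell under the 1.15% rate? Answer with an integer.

Let d = days at the first rate; then 366 − d days at the second rate.
$1,782,000 × [1.15%·d + 2.7%·(366−d)] / 366 = $42,152.09
Solving gives d = 79, so the new rate took effect on 20 March 2032.

79 days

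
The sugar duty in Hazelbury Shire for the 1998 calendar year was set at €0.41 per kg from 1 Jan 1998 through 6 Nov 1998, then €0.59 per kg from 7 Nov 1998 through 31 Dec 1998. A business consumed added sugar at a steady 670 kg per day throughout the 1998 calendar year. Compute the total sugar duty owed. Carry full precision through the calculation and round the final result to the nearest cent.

1 Jan – 6 Nov 1998: 310 days × 670 kg/day = 207,700 kg at €0.41/kg → €85157.00
7 Nov – 31 Dec 1998: 55 days × 670 kg/day = 36,850 kg at €0.59/kg → €21741.50

€106898.50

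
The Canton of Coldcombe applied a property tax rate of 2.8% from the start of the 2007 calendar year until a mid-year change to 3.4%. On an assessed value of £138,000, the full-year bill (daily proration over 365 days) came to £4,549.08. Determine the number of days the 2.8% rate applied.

Let d = days at the first rate; then 365 − d days at the second rate.
£138,000 × [2.8%·d + 3.4%·(365−d)] / 365 = £4,549.08
Solving gives d = 63, so the new rate took effect on 5 Mar 2007.

63 days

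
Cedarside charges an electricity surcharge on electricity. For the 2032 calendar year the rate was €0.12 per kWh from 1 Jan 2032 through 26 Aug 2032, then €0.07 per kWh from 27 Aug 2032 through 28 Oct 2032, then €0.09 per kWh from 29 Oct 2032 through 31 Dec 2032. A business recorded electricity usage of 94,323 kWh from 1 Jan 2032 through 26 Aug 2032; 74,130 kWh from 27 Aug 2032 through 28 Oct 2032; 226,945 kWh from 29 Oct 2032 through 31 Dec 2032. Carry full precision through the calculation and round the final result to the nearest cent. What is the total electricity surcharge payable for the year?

1 Jan – 26 Aug 2032: 94,323 kWh at €0.12/kWh → €11,318.76
27 Aug – 28 Oct 2032: 74,130 kWh at €0.07/kWh → €5,189.10
29 Oct – 31 Dec 2032: 226,945 kWh at €0.09/kWh → €20,425.05

€36,932.91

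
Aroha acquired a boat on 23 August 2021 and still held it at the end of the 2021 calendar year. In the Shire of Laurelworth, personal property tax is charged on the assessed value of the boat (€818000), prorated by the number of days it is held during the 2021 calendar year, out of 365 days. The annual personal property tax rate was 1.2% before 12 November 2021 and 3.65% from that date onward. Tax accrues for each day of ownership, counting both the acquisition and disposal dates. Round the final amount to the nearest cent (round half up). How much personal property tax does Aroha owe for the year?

€6268.35

23 August – 11 November 2021: 81 days at 1.2% → €818000 × 1.2% × 81/365 = €2178.3452
12 November – 31 December 2021: 50 days at 3.65% → €818000 × 3.65% × 50/365 = €4090.0000
Total = €6268.3452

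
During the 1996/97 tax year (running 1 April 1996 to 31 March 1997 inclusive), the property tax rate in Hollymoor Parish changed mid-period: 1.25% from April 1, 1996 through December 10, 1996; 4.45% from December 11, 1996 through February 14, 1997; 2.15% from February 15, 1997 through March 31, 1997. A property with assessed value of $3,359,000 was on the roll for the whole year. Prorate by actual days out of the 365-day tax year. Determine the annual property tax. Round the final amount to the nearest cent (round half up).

$65,150.80

April 1 – December 10, 1996: 254 days at 1.25% → $3,359,000 × 1.25% × 254/365 = $29,218.6986
December 11, 1996 – February 14, 1997: 66 days at 4.45% → $3,359,000 × 4.45% × 66/365 = $27,028.4466
February 15 – March 31, 1997: 45 days at 2.15% → $3,359,000 × 2.15% × 45/365 = $8,903.6507
Total = $65,150.7959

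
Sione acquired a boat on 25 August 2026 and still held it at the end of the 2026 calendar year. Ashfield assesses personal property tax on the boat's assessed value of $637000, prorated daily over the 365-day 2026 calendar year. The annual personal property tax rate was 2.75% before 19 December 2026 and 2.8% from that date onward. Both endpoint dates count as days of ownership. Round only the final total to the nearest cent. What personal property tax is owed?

$6202.46

25 August – 18 December 2026: 116 days at 2.75% → $637000 × 2.75% × 116/365 = $5567.2055
19 December – 31 December 2026: 13 days at 2.8% → $637000 × 2.8% × 13/365 = $635.2548
Total = $6202.4603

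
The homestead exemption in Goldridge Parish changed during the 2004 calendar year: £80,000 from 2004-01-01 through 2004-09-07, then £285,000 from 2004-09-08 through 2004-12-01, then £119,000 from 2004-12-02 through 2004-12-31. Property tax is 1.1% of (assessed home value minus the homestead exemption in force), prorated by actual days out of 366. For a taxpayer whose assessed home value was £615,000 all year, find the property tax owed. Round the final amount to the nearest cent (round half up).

2004-01-01 to 2004-09-07: 251 days, exemption £80,000 → (£615,000 − £80,000) × 1.1% × 251/366 = £4,035.8880
2004-09-08 to 2004-12-01: 85 days, exemption £285,000 → (£615,000 − £285,000) × 1.1% × 85/366 = £843.0328
2004-12-02 to 2004-12-31: 30 days, exemption £119,000 → (£615,000 − £119,000) × 1.1% × 30/366 = £447.2131
Total = £5,326.1339

£5,326.13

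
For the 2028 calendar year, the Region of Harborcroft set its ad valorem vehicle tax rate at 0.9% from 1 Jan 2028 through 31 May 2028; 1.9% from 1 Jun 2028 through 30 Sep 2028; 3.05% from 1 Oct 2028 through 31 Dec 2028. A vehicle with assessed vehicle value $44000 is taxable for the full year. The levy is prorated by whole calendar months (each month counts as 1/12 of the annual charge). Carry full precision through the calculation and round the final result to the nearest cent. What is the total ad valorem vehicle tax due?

$779.17

1 Jan – 31 May 2028: 5 months at 0.9% → $44000 × 0.9% × 5/12 = $165.0000
1 Jun – 30 Sep 2028: 4 months at 1.9% → $44000 × 1.9% × 4/12 = $278.6667
1 Oct – 31 Dec 2028: 3 months at 3.05% → $44000 × 3.05% × 3/12 = $335.5000
Total = $779.1667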